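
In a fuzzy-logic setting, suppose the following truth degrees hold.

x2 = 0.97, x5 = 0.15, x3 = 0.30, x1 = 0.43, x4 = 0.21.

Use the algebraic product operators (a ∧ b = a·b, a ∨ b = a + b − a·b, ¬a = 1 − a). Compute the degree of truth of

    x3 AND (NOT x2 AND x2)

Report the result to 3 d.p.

NOT x2 = 1 − 0.9700 = 0.0300
NOT x2 AND x2 = a·b on (0.0300, 0.9700) = 0.0291
x3 AND (NOT x2 AND x2) = a·b on (0.3000, 0.0291) = 0.0087

0.009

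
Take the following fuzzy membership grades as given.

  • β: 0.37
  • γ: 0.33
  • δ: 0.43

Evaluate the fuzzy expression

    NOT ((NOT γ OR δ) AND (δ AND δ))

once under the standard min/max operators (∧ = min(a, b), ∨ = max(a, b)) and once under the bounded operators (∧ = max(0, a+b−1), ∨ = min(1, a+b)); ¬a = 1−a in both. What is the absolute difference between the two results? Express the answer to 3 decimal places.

Under standard min/max:
  NOT γ = 1 − 0.33 = 0.67
  NOT γ OR δ = max(a, b) on (0.67, 0.43) = 0.67
  δ AND δ = min(a, b) on (0.43, 0.43) = 0.43
  (NOT γ OR δ) AND (δ AND δ) = min(a, b) on (0.67, 0.43) = 0.43
  NOT ((NOT γ OR δ) AND (δ AND δ)) = 1 − 0.43 = 0.57
  → value = 0.5700
Under bounded:
  NOT γ = 1 − 0.33 = 0.67
  NOT γ OR δ = min(1, a+b) on (0.67, 0.43) = 1.00
  δ AND δ = max(0, a+b−1) on (0.43, 0.43) = 0.00
  (NOT γ OR δ) AND (δ AND δ) = max(0, a+b−1) on (1.00, 0.00) = 0.00
  NOT ((NOT γ OR δ) AND (δ AND δ)) = 1 − 0.00 = 1.00
  → value = 1.0000
|0.5700 − 1.0000| = 0.430

0.430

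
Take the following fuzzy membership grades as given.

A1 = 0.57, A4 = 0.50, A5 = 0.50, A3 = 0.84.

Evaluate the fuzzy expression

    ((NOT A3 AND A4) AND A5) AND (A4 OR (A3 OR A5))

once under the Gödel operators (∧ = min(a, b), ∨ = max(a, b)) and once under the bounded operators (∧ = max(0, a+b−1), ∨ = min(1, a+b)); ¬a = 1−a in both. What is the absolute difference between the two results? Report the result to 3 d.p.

0.160

Under Gödel:
  NOT A3 = 1 − 0.84 = 0.16
  NOT A3 AND A4 = min(a, b) on (0.16, 0.50) = 0.16
  (NOT A3 AND A4) AND A5 = min(a, b) on (0.16, 0.50) = 0.16
  A3 OR A5 = max(a, b) on (0.84, 0.50) = 0.84
  A4 OR (A3 OR A5) = max(a, b) on (0.50, 0.84) = 0.84
  ((NOT A3 AND A4) AND A5) AND (A4 OR (A3 OR A5)) = min(a, b) on (0.16, 0.84) = 0.16
  → value = 0.1600
Under bounded:
  NOT A3 = 1 − 0.84 = 0.16
  NOT A3 AND A4 = max(0, a+b−1) on (0.16, 0.50) = 0.00
  (NOT A3 AND A4) AND A5 = max(0, a+b−1) on (0.00, 0.50) = 0.00
  A3 OR A5 = min(1, a+b) on (0.84, 0.50) = 1.00
  A4 OR (A3 OR A5) = min(1, a+b) on (0.50, 1.00) = 1.00
  ((NOT A3 AND A4) AND A5) AND (A4 OR (A3 OR A5)) = max(0, a+b−1) on (0.00, 1.00) = 0.00
  → value = 0.0000
|0.1600 − 0.0000| = 0.160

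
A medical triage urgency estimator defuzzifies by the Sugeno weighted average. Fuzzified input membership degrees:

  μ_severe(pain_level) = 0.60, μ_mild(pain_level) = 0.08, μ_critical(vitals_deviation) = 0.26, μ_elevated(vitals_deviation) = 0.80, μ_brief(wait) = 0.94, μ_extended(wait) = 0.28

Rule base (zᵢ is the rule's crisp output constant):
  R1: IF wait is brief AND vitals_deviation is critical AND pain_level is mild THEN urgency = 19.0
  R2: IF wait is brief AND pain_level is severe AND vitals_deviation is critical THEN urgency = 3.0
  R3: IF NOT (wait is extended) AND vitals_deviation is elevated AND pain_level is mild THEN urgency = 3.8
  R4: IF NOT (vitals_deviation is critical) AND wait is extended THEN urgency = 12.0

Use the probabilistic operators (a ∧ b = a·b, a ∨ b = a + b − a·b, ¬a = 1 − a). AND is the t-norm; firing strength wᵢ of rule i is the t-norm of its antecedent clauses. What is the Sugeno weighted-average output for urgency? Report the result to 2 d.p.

8.28

R1 (z=19.0): brief=0.94, critical=0.26, mild=0.08; AND[a·b] → w = 0.0196
R2 (z=3.0): brief=0.94, severe=0.60, critical=0.26; AND[a·b] → w = 0.1466
R3 (z=3.8): ¬extended=1−0.28=0.72, elevated=0.80, mild=0.08; AND[a·b] → w = 0.0461
R4 (z=12.0): ¬critical=1−0.26=0.74, extended=0.28; AND[a·b] → w = 0.2072
Weighted average = (0.0196·19.0 + 0.1466·3.0 + 0.0461·3.8 + 0.2072·12.0) / (0.0196 + 0.1466 + 0.0461 + 0.2072)
  = 3.4729 / 0.4195 = 8.28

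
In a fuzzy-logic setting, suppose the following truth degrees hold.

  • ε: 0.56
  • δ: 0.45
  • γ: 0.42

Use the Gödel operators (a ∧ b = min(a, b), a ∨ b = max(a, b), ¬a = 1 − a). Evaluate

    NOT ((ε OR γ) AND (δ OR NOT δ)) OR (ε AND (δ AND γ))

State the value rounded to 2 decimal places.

ε OR γ = max(a, b) on (0.56, 0.42) = 0.56
NOT δ = 1 − 0.45 = 0.55
δ OR NOT δ = max(a, b) on (0.45, 0.55) = 0.55
(ε OR γ) AND (δ OR NOT δ) = min(a, b) on (0.56, 0.55) = 0.55
NOT ((ε OR γ) AND (δ OR NOT δ)) = 1 − 0.55 = 0.45
δ AND γ = min(a, b) on (0.45, 0.42) = 0.42
ε AND (δ AND γ) = min(a, b) on (0.56, 0.42) = 0.42
NOT ((ε OR γ) AND (δ OR NOT δ)) OR (ε AND (δ AND γ)) = max(a, b) on (0.45, 0.42) = 0.45

0.45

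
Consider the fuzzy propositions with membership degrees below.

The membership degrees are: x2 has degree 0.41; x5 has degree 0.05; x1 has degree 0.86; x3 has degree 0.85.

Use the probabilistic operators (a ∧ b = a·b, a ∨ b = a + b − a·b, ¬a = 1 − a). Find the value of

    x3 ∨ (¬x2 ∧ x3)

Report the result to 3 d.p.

¬x2 = 1 − 0.4100 = 0.5900
¬x2 ∧ x3 = a·b on (0.5900, 0.8500) = 0.5015
x3 ∨ (¬x2 ∧ x3) = a + b − a·b on (0.8500, 0.5015) = 0.9252

0.925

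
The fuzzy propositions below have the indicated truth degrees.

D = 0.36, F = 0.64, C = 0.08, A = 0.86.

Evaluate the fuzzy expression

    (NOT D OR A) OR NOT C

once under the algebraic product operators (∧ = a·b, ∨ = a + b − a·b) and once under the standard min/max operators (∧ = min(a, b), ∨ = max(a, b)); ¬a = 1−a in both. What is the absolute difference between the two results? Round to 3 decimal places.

0.076

Under algebraic product:
  NOT D = 1 − 0.3600 = 0.6400
  NOT D OR A = a + b − a·b on (0.6400, 0.8600) = 0.9496
  NOT C = 1 − 0.0800 = 0.9200
  (NOT D OR A) OR NOT C = a + b − a·b on (0.9496, 0.9200) = 0.9960
  → value = 0.9960
Under standard min/max:
  NOT D = 1 − 0.36 = 0.64
  NOT D OR A = max(a, b) on (0.64, 0.86) = 0.86
  NOT C = 1 − 0.08 = 0.92
  (NOT D OR A) OR NOT C = max(a, b) on (0.86, 0.92) = 0.92
  → value = 0.9200
|0.9960 − 0.9200| = 0.076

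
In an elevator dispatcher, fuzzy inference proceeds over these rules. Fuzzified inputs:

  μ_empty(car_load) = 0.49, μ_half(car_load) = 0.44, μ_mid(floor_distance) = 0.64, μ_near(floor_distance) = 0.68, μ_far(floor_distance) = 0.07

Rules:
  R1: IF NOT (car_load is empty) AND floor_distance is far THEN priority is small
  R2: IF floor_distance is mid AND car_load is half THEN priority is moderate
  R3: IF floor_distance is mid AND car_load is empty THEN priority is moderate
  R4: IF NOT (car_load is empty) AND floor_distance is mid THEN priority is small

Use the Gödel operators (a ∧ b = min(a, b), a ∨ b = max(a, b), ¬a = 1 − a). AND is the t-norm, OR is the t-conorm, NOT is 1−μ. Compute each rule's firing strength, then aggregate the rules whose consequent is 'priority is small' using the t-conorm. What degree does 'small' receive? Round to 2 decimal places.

0.51

R1: ¬empty=1−0.49=0.51, far=0.07; AND[min(a, b)] → w = 0.07
R2: mid=0.64, half=0.44; AND[min(a, b)] → w = 0.44
R3: mid=0.64, empty=0.49; AND[min(a, b)] → w = 0.49
R4: ¬empty=1−0.49=0.51, mid=0.64; AND[min(a, b)] → w = 0.51
Rules with consequent 'small': {R1, R4} → strengths 0.07, 0.51
Aggregate via t-conorm [max(a, b)]: 0.51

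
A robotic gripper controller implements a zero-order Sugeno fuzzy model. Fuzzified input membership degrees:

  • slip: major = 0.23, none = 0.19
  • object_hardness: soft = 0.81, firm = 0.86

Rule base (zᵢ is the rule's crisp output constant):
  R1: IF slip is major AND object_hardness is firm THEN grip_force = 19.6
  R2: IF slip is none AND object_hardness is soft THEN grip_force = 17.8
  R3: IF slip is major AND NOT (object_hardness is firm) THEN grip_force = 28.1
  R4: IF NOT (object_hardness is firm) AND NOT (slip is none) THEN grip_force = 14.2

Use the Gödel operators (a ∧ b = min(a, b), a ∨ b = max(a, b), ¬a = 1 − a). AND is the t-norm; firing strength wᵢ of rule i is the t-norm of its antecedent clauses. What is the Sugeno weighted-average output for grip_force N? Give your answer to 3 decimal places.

R1 (z=19.6): major=0.23, firm=0.86; AND[min(a, b)] → w = 0.23
R2 (z=17.8): none=0.19, soft=0.81; AND[min(a, b)] → w = 0.19
R3 (z=28.1): major=0.23, ¬firm=1−0.86=0.14; AND[min(a, b)] → w = 0.14
R4 (z=14.2): ¬firm=1−0.86=0.14, ¬none=1−0.19=0.81; AND[min(a, b)] → w = 0.14
Weighted average = (0.23·19.6 + 0.19·17.8 + 0.14·28.1 + 0.14·14.2) / (0.23 + 0.19 + 0.14 + 0.14)
  = 13.8120 / 0.7000 = 19.731

19.731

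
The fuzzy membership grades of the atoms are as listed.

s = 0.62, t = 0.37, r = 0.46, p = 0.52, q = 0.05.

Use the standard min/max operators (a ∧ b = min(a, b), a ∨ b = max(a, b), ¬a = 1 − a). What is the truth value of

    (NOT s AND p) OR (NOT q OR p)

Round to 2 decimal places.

0.95

NOT s = 1 − 0.62 = 0.38
NOT s AND p = min(a, b) on (0.38, 0.52) = 0.38
NOT q = 1 − 0.05 = 0.95
NOT q OR p = max(a, b) on (0.95, 0.52) = 0.95
(NOT s AND p) OR (NOT q OR p) = max(a, b) on (0.38, 0.95) = 0.95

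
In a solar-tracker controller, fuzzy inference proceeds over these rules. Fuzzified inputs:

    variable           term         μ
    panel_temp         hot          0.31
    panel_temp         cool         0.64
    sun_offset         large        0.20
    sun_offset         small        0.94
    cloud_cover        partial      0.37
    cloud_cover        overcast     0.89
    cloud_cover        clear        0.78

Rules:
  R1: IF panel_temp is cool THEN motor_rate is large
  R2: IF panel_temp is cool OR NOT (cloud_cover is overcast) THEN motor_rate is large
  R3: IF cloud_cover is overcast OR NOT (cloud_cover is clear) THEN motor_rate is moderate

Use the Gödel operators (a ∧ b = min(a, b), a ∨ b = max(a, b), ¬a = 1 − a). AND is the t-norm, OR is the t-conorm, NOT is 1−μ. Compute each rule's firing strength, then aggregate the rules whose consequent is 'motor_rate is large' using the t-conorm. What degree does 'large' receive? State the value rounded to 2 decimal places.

R1: cool=0.64 → w = 0.64
R2: cool=0.64, ¬overcast=1−0.89=0.11; OR[max(a, b)] → w = 0.64
R3: overcast=0.89, ¬clear=1−0.78=0.22; OR[max(a, b)] → w = 0.89
Rules with consequent 'large': {R1, R2} → strengths 0.64, 0.64
Aggregate via t-conorm [max(a, b)]: 0.64

0.64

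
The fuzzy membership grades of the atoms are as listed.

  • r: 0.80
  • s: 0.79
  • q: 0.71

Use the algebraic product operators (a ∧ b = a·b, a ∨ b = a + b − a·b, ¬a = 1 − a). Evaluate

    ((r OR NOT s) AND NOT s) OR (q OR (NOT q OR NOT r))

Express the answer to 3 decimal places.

0.864

NOT s = 1 − 0.7900 = 0.2100
r OR NOT s = a + b − a·b on (0.8000, 0.2100) = 0.8420
NOT s = 1 − 0.7900 = 0.2100
(r OR NOT s) AND NOT s = a·b on (0.8420, 0.2100) = 0.1768
NOT q = 1 − 0.7100 = 0.2900
NOT r = 1 − 0.8000 = 0.2000
NOT q OR NOT r = a + b − a·b on (0.2900, 0.2000) = 0.4320
q OR (NOT q OR NOT r) = a + b − a·b on (0.7100, 0.4320) = 0.8353
((r OR NOT s) AND NOT s) OR (q OR (NOT q OR NOT r)) = a + b − a·b on (0.1768, 0.8353) = 0.8644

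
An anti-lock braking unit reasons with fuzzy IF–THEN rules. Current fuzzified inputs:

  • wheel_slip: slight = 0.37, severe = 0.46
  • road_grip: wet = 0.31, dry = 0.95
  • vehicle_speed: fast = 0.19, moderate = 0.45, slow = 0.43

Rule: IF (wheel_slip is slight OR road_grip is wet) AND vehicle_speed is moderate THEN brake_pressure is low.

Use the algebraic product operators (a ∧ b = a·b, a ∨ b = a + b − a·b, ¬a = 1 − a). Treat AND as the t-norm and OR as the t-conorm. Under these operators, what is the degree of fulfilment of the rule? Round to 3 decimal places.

firing strength: (slight=0.37 OR wet=0.31) = 0.5653; AND[a·b] with moderate=0.45 → w = 0.2544

0.254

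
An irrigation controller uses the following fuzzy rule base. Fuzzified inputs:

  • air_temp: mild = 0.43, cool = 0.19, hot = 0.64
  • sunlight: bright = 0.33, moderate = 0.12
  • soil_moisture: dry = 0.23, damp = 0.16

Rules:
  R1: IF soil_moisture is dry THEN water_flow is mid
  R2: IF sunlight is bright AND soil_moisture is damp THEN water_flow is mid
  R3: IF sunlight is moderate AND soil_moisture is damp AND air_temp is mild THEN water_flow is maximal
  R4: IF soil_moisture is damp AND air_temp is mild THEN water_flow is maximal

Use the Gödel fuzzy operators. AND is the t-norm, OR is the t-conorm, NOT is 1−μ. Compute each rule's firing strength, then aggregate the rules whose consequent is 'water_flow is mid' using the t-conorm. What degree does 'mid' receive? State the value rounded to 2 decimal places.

R1: dry=0.23 → w = 0.23
R2: bright=0.33, damp=0.16; AND[min(a, b)] → w = 0.16
R3: moderate=0.12, damp=0.16, mild=0.43; AND[min(a, b)] → w = 0.12
R4: damp=0.16, mild=0.43; AND[min(a, b)] → w = 0.16
Rules with consequent 'mid': {R1, R2} → strengths 0.23, 0.16
Aggregate via t-conorm [max(a, b)]: 0.23

0.23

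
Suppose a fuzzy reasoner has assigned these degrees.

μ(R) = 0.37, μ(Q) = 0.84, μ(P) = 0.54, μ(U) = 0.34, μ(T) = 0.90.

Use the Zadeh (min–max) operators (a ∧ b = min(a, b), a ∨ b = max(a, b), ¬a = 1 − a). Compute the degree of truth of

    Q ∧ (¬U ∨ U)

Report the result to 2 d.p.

¬U = 1 − 0.34 = 0.66
¬U ∨ U = max(a, b) on (0.66, 0.34) = 0.66
Q ∧ (¬U ∨ U) = min(a, b) on (0.84, 0.66) = 0.66

0.66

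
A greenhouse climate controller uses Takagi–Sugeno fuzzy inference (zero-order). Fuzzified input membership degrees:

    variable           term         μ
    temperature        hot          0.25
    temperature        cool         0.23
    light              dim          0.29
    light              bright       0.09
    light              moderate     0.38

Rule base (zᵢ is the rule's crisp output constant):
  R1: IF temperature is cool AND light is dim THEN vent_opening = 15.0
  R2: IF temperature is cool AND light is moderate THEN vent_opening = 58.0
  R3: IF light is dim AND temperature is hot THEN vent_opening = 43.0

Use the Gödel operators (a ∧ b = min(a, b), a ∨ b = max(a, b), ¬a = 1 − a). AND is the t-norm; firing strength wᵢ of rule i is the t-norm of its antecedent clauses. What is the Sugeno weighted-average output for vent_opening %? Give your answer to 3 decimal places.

R1 (z=15.0): cool=0.23, dim=0.29; AND[min(a, b)] → w = 0.23
R2 (z=58.0): cool=0.23, moderate=0.38; AND[min(a, b)] → w = 0.23
R3 (z=43.0): dim=0.29, hot=0.25; AND[min(a, b)] → w = 0.25
Weighted average = (0.23·15.0 + 0.23·58.0 + 0.25·43.0) / (0.23 + 0.23 + 0.25)
  = 27.5400 / 0.7100 = 38.789

38.789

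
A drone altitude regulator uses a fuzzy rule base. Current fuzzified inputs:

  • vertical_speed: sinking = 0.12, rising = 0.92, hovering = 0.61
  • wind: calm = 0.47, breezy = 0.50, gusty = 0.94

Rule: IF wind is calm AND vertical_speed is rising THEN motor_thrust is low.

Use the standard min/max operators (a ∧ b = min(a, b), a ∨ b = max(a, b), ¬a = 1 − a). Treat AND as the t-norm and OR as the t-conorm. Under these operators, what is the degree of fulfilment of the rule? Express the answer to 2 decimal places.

0.47

firing strength: calm=0.47, rising=0.92; AND[min(a, b)] → w = 0.47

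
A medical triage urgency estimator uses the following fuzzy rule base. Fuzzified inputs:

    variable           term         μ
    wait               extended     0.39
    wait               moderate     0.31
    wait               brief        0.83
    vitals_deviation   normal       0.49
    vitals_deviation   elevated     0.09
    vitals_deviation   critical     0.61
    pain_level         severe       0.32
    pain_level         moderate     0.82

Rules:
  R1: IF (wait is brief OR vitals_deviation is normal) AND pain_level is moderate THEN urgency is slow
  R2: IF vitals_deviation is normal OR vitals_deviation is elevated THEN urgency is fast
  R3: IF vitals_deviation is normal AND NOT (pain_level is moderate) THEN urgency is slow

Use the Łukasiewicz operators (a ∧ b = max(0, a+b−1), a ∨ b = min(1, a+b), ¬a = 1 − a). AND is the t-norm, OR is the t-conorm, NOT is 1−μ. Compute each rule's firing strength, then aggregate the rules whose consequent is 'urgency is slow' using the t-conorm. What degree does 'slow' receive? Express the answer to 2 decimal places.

R1: (brief=0.83 OR normal=0.49) = 1.00; AND[max(0, a+b−1)] with moderate=0.82 → w = 0.82
R2: normal=0.49, elevated=0.09; OR[min(1, a+b)] → w = 0.58
R3: normal=0.49, ¬moderate=1−0.82=0.18; AND[max(0, a+b−1)] → w = 0.00
Rules with consequent 'slow': {R1, R3} → strengths 0.82, 0.00
Aggregate via t-conorm [min(1, a+b)]: 0.82

0.82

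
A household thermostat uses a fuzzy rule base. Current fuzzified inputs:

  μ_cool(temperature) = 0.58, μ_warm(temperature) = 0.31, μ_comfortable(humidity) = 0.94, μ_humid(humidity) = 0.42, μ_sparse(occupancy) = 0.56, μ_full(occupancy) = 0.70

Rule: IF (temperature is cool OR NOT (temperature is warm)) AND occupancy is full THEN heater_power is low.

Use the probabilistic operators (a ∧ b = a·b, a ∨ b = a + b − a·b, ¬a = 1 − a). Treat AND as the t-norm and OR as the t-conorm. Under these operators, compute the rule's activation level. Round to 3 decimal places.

0.609

firing strength: (cool=0.58 OR ¬warm=1−0.31=0.69) = 0.8698; AND[a·b] with full=0.70 → w = 0.6089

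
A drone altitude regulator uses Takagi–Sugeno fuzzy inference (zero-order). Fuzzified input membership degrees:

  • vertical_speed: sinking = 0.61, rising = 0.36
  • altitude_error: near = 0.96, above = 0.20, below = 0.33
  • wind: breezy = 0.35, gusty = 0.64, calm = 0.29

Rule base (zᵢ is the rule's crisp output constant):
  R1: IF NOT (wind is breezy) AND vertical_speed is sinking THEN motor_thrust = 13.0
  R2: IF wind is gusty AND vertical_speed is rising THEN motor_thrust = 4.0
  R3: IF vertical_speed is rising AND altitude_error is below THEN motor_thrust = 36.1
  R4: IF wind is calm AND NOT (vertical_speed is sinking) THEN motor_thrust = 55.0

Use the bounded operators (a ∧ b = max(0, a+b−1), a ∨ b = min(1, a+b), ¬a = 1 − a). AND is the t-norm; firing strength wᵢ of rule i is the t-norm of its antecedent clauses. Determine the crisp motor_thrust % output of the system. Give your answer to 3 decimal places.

13.000

R1 (z=13.0): ¬breezy=1−0.35=0.65, sinking=0.61; AND[max(0, a+b−1)] → w = 0.26
R2 (z=4.0): gusty=0.64, rising=0.36; AND[max(0, a+b−1)] → w = 0.00
R3 (z=36.1): rising=0.36, below=0.33; AND[max(0, a+b−1)] → w = 0.00
R4 (z=55.0): calm=0.29, ¬sinking=1−0.61=0.39; AND[max(0, a+b−1)] → w = 0.00
Weighted average = (0.26·13.0 + 0.00·4.0 + 0.00·36.1 + 0.00·55.0) / (0.26 + 0.00 + 0.00 + 0.00)
  = 3.3800 / 0.2600 = 13.000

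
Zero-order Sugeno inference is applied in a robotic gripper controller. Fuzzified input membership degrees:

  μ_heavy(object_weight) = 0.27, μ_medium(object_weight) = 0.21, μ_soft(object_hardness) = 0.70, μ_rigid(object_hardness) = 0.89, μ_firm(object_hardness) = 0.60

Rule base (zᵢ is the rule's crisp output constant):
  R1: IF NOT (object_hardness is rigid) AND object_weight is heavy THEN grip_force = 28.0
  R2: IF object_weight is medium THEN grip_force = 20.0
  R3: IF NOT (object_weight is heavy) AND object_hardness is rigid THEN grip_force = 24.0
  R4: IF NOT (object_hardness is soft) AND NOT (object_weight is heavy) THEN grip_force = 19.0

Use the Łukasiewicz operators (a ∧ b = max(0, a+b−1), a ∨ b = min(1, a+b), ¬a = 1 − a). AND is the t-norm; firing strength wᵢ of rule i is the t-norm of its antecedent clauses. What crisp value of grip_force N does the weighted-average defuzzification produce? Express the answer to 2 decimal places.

22.85

R1 (z=28.0): ¬rigid=1−0.89=0.11, heavy=0.27; AND[max(0, a+b−1)] → w = 0.00
R2 (z=20.0): medium=0.21 → w = 0.21
R3 (z=24.0): ¬heavy=1−0.27=0.73, rigid=0.89; AND[max(0, a+b−1)] → w = 0.62
R4 (z=19.0): ¬soft=1−0.70=0.30, ¬heavy=1−0.27=0.73; AND[max(0, a+b−1)] → w = 0.03
Weighted average = (0.00·28.0 + 0.21·20.0 + 0.62·24.0 + 0.03·19.0) / (0.00 + 0.21 + 0.62 + 0.03)
  = 19.6500 / 0.8600 = 22.85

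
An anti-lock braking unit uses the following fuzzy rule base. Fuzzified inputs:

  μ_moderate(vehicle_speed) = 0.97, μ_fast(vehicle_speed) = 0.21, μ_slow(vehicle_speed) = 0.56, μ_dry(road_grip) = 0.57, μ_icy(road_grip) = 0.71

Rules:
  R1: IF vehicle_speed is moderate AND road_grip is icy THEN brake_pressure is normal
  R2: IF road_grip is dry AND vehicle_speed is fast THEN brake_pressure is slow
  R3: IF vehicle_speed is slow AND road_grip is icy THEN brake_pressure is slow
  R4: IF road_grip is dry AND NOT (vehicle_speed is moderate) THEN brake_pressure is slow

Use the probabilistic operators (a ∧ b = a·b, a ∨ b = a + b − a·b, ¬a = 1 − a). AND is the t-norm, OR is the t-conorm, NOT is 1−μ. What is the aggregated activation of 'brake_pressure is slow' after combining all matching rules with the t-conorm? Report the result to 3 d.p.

0.479

R1: moderate=0.97, icy=0.71; AND[a·b] → w = 0.6887
R2: dry=0.57, fast=0.21; AND[a·b] → w = 0.1197
R3: slow=0.56, icy=0.71; AND[a·b] → w = 0.3976
R4: dry=0.57, ¬moderate=1−0.97=0.03; AND[a·b] → w = 0.0171
Rules with consequent 'slow': {R2, R3, R4} → strengths 0.1197, 0.3976, 0.0171
Aggregate via t-conorm [a + b − a·b]: 0.4788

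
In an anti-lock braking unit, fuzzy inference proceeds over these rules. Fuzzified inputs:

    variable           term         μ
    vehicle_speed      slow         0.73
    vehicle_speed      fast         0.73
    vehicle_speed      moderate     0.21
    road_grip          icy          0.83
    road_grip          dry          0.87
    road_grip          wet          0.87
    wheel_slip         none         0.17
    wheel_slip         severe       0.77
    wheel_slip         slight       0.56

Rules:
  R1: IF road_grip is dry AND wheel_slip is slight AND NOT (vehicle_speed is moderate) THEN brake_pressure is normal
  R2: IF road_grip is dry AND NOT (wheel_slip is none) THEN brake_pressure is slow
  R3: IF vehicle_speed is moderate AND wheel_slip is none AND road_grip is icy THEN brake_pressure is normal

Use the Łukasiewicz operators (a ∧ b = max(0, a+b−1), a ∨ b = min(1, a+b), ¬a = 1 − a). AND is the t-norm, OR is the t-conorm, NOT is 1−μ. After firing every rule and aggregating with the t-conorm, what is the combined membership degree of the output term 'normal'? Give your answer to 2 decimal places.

R1: dry=0.87, slight=0.56, ¬moderate=1−0.21=0.79; AND[max(0, a+b−1)] → w = 0.22
R2: dry=0.87, ¬none=1−0.17=0.83; AND[max(0, a+b−1)] → w = 0.70
R3: moderate=0.21, none=0.17, icy=0.83; AND[max(0, a+b−1)] → w = 0.00
Rules with consequent 'normal': {R1, R3} → strengths 0.22, 0.00
Aggregate via t-conorm [min(1, a+b)]: 0.22

0.22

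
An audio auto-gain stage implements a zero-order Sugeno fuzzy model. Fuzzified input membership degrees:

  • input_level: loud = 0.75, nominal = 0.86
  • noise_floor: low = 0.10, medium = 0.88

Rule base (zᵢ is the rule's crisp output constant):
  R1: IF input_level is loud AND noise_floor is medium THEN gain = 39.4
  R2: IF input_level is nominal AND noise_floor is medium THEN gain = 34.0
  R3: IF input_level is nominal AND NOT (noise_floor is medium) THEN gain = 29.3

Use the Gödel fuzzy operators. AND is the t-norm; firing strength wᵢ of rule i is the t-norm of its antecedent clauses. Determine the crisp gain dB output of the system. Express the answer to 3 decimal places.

36.015

R1 (z=39.4): loud=0.75, medium=0.88; AND[min(a, b)] → w = 0.75
R2 (z=34.0): nominal=0.86, medium=0.88; AND[min(a, b)] → w = 0.86
R3 (z=29.3): nominal=0.86, ¬medium=1−0.88=0.12; AND[min(a, b)] → w = 0.12
Weighted average = (0.75·39.4 + 0.86·34.0 + 0.12·29.3) / (0.75 + 0.86 + 0.12)
  = 62.3060 / 1.7300 = 36.015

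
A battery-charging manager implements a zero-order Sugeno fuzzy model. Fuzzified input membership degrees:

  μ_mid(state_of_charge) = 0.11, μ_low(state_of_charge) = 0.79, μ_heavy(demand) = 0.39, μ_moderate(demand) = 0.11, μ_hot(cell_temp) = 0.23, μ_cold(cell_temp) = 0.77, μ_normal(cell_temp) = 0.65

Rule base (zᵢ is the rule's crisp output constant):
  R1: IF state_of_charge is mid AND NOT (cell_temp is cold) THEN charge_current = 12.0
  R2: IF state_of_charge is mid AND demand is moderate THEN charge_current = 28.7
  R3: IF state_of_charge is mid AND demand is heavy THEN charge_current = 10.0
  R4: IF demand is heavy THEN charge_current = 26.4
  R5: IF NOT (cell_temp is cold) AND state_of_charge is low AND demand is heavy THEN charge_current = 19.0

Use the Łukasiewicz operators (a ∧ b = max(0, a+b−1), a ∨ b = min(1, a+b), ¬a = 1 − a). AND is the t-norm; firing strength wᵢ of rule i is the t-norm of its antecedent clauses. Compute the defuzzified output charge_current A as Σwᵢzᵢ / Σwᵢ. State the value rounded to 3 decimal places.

R1 (z=12.0): mid=0.11, ¬cold=1−0.77=0.23; AND[max(0, a+b−1)] → w = 0.00
R2 (z=28.7): mid=0.11, moderate=0.11; AND[max(0, a+b−1)] → w = 0.00
R3 (z=10.0): mid=0.11, heavy=0.39; AND[max(0, a+b−1)] → w = 0.00
R4 (z=26.4): heavy=0.39 → w = 0.39
R5 (z=19.0): ¬cold=1−0.77=0.23, low=0.79, heavy=0.39; AND[max(0, a+b−1)] → w = 0.00
Weighted average = (0.00·12.0 + 0.00·28.7 + 0.00·10.0 + 0.39·26.4 + 0.00·19.0) / (0.00 + 0.00 + 0.00 + 0.39 + 0.00)
  = 10.2960 / 0.3900 = 26.400

26.400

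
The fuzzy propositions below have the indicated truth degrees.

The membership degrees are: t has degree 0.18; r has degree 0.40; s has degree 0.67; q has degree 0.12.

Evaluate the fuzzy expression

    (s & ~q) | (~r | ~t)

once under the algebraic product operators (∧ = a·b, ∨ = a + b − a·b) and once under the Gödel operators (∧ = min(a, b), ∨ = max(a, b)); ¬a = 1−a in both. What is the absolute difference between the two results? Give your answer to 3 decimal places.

0.150

Under algebraic product:
  ~q = 1 − 0.1200 = 0.8800
  s & ~q = a·b on (0.6700, 0.8800) = 0.5896
  ~r = 1 − 0.4000 = 0.6000
  ~t = 1 − 0.1800 = 0.8200
  ~r | ~t = a + b − a·b on (0.6000, 0.8200) = 0.9280
  (s & ~q) | (~r | ~t) = a + b − a·b on (0.5896, 0.9280) = 0.9705
  → value = 0.9705
Under Gödel:
  ~q = 1 − 0.12 = 0.88
  s & ~q = min(a, b) on (0.67, 0.88) = 0.67
  ~r = 1 − 0.40 = 0.60
  ~t = 1 − 0.18 = 0.82
  ~r | ~t = max(a, b) on (0.60, 0.82) = 0.82
  (s & ~q) | (~r | ~t) = max(a, b) on (0.67, 0.82) = 0.82
  → value = 0.8200
|0.9705 − 0.8200| = 0.150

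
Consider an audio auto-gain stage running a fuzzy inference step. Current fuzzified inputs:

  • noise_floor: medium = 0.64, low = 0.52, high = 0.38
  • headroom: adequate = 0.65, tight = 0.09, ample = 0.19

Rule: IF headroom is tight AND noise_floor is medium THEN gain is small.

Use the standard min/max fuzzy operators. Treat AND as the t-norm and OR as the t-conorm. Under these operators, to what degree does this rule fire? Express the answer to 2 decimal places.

0.09

firing strength: tight=0.09, medium=0.64; AND[min(a, b)] → w = 0.09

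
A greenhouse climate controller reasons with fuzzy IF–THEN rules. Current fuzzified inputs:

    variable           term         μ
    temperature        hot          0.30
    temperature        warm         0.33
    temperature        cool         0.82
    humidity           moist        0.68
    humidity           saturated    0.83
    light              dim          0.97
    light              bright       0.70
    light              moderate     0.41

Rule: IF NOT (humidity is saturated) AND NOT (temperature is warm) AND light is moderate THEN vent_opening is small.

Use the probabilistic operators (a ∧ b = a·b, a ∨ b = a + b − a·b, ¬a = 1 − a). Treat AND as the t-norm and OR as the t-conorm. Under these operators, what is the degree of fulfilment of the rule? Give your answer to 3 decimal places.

firing strength: ¬saturated=1−0.83=0.17, ¬warm=1−0.33=0.67, moderate=0.41; AND[a·b] → w = 0.0467

0.047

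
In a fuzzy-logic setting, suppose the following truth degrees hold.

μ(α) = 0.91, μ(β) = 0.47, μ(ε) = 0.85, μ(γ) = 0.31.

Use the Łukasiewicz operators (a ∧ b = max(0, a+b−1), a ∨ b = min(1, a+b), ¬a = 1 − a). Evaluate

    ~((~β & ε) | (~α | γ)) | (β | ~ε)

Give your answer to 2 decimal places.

~β = 1 − 0.47 = 0.53
~β & ε = max(0, a+b−1) on (0.53, 0.85) = 0.38
~α = 1 − 0.91 = 0.09
~α | γ = min(1, a+b) on (0.09, 0.31) = 0.40
(~β & ε) | (~α | γ) = min(1, a+b) on (0.38, 0.40) = 0.78
~((~β & ε) | (~α | γ)) = 1 − 0.78 = 0.22
~ε = 1 − 0.85 = 0.15
β | ~ε = min(1, a+b) on (0.47, 0.15) = 0.62
~((~β & ε) | (~α | γ)) | (β | ~ε) = min(1, a+b) on (0.22, 0.62) = 0.84

0.84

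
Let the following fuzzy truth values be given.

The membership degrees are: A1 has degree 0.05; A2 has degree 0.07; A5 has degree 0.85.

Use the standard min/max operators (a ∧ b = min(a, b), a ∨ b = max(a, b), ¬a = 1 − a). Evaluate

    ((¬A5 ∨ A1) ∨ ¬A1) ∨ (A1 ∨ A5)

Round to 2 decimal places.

0.95

¬A5 = 1 − 0.85 = 0.15
¬A5 ∨ A1 = max(a, b) on (0.15, 0.05) = 0.15
¬A1 = 1 − 0.05 = 0.95
(¬A5 ∨ A1) ∨ ¬A1 = max(a, b) on (0.15, 0.95) = 0.95
A1 ∨ A5 = max(a, b) on (0.05, 0.85) = 0.85
((¬A5 ∨ A1) ∨ ¬A1) ∨ (A1 ∨ A5) = max(a, b) on (0.95, 0.85) = 0.95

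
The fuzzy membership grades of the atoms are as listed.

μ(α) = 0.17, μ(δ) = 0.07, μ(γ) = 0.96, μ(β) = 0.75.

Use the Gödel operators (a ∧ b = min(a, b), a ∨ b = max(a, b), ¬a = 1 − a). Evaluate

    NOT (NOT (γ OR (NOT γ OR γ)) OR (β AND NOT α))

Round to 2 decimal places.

NOT γ = 1 − 0.96 = 0.04
NOT γ OR γ = max(a, b) on (0.04, 0.96) = 0.96
γ OR (NOT γ OR γ) = max(a, b) on (0.96, 0.96) = 0.96
NOT (γ OR (NOT γ OR γ)) = 1 − 0.96 = 0.04
NOT α = 1 − 0.17 = 0.83
β AND NOT α = min(a, b) on (0.75, 0.83) = 0.75
NOT (γ OR (NOT γ OR γ)) OR (β AND NOT α) = max(a, b) on (0.04, 0.75) = 0.75
NOT (NOT (γ OR (NOT γ OR γ)) OR (β AND NOT α)) = 1 − 0.75 = 0.25

0.25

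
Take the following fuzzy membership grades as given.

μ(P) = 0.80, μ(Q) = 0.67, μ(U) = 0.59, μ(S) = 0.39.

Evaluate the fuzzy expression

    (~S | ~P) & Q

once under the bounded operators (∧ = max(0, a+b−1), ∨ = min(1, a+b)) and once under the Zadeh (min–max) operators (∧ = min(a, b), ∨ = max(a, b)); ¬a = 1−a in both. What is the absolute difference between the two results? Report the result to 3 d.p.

0.130

Under bounded:
  ~S = 1 − 0.39 = 0.61
  ~P = 1 − 0.80 = 0.20
  ~S | ~P = min(1, a+b) on (0.61, 0.20) = 0.81
  (~S | ~P) & Q = max(0, a+b−1) on (0.81, 0.67) = 0.48
  → value = 0.4800
Under Zadeh (min–max):
  ~S = 1 − 0.39 = 0.61
  ~P = 1 − 0.80 = 0.20
  ~S | ~P = max(a, b) on (0.61, 0.20) = 0.61
  (~S | ~P) & Q = min(a, b) on (0.61, 0.67) = 0.61
  → value = 0.6100
|0.4800 − 0.6100| = 0.130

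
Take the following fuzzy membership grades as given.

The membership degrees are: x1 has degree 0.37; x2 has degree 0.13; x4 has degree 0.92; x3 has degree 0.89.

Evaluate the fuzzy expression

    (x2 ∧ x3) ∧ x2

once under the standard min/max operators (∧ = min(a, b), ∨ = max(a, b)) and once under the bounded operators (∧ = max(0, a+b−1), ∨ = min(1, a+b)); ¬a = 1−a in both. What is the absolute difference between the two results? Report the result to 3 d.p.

Under standard min/max:
  x2 ∧ x3 = min(a, b) on (0.13, 0.89) = 0.13
  (x2 ∧ x3) ∧ x2 = min(a, b) on (0.13, 0.13) = 0.13
  → value = 0.1300
Under bounded:
  x2 ∧ x3 = max(0, a+b−1) on (0.13, 0.89) = 0.02
  (x2 ∧ x3) ∧ x2 = max(0, a+b−1) on (0.02, 0.13) = 0.00
  → value = 0.0000
|0.1300 − 0.0000| = 0.130

0.130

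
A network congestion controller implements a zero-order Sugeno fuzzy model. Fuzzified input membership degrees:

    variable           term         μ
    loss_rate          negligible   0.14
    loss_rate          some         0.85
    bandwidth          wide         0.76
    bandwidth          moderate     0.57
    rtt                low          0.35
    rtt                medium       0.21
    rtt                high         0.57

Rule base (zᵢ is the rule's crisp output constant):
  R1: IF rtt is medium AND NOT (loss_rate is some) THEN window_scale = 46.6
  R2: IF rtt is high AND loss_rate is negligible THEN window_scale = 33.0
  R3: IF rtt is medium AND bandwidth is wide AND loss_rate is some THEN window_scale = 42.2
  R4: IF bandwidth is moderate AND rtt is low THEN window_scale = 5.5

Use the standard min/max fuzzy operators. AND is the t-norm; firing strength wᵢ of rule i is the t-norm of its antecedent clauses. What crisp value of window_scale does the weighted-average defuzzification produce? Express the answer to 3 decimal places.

R1 (z=46.6): medium=0.21, ¬some=1−0.85=0.15; AND[min(a, b)] → w = 0.15
R2 (z=33.0): high=0.57, negligible=0.14; AND[min(a, b)] → w = 0.14
R3 (z=42.2): medium=0.21, wide=0.76, some=0.85; AND[min(a, b)] → w = 0.21
R4 (z=5.5): moderate=0.57, low=0.35; AND[min(a, b)] → w = 0.35
Weighted average = (0.15·46.6 + 0.14·33.0 + 0.21·42.2 + 0.35·5.5) / (0.15 + 0.14 + 0.21 + 0.35)
  = 22.3970 / 0.8500 = 26.349

26.349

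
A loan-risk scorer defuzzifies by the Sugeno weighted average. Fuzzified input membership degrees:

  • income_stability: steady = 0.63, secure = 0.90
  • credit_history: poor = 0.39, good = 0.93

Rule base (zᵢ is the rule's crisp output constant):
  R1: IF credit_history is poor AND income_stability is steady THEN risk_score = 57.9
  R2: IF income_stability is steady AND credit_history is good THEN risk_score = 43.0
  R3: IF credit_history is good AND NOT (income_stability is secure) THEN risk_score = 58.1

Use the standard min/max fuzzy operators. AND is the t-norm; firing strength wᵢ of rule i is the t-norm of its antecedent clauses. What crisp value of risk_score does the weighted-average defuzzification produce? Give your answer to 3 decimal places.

R1 (z=57.9): poor=0.39, steady=0.63; AND[min(a, b)] → w = 0.39
R2 (z=43.0): steady=0.63, good=0.93; AND[min(a, b)] → w = 0.63
R3 (z=58.1): good=0.93, ¬secure=1−0.90=0.10; AND[min(a, b)] → w = 0.10
Weighted average = (0.39·57.9 + 0.63·43.0 + 0.10·58.1) / (0.39 + 0.63 + 0.10)
  = 55.4810 / 1.1200 = 49.537

49.537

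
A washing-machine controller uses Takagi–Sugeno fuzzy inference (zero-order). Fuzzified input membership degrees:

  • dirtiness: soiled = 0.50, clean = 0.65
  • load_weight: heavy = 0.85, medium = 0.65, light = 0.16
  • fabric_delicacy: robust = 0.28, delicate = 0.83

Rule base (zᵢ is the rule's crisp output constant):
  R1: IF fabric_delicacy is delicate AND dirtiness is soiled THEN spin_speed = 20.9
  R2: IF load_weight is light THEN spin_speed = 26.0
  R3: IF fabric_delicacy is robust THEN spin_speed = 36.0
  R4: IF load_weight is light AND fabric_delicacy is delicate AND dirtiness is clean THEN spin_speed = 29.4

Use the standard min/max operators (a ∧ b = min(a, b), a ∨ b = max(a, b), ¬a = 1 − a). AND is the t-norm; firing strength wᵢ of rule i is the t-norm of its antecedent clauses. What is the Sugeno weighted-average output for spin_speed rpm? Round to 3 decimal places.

R1 (z=20.9): delicate=0.83, soiled=0.50; AND[min(a, b)] → w = 0.50
R2 (z=26.0): light=0.16 → w = 0.16
R3 (z=36.0): robust=0.28 → w = 0.28
R4 (z=29.4): light=0.16, delicate=0.83, clean=0.65; AND[min(a, b)] → w = 0.16
Weighted average = (0.50·20.9 + 0.16·26.0 + 0.28·36.0 + 0.16·29.4) / (0.50 + 0.16 + 0.28 + 0.16)
  = 29.3940 / 1.1000 = 26.722

26.722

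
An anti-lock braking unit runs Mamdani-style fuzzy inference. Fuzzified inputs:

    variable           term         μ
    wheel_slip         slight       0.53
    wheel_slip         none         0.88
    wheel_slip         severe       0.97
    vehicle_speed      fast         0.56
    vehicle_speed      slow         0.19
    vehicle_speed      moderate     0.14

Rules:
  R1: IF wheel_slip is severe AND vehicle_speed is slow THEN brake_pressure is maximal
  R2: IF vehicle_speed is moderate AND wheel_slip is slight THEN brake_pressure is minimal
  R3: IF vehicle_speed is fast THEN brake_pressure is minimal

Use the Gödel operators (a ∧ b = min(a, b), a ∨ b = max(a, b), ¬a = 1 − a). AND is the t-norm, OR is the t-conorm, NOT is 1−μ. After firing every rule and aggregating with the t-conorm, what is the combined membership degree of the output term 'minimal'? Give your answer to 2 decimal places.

R1: severe=0.97, slow=0.19; AND[min(a, b)] → w = 0.19
R2: moderate=0.14, slight=0.53; AND[min(a, b)] → w = 0.14
R3: fast=0.56 → w = 0.56
Rules with consequent 'minimal': {R2, R3} → strengths 0.14, 0.56
Aggregate via t-conorm [max(a, b)]: 0.56

0.56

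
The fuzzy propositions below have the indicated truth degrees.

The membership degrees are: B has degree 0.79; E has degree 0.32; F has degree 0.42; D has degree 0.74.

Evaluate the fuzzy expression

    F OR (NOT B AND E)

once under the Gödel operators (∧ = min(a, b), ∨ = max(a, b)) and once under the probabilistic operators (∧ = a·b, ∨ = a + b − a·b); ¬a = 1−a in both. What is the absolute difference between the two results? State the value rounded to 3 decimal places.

0.039

Under Gödel:
  NOT B = 1 − 0.79 = 0.21
  NOT B AND E = min(a, b) on (0.21, 0.32) = 0.21
  F OR (NOT B AND E) = max(a, b) on (0.42, 0.21) = 0.42
  → value = 0.4200
Under probabilistic:
  NOT B = 1 − 0.7900 = 0.2100
  NOT B AND E = a·b on (0.2100, 0.3200) = 0.0672
  F OR (NOT B AND E) = a + b − a·b on (0.4200, 0.0672) = 0.4590
  → value = 0.4590
|0.4200 − 0.4590| = 0.039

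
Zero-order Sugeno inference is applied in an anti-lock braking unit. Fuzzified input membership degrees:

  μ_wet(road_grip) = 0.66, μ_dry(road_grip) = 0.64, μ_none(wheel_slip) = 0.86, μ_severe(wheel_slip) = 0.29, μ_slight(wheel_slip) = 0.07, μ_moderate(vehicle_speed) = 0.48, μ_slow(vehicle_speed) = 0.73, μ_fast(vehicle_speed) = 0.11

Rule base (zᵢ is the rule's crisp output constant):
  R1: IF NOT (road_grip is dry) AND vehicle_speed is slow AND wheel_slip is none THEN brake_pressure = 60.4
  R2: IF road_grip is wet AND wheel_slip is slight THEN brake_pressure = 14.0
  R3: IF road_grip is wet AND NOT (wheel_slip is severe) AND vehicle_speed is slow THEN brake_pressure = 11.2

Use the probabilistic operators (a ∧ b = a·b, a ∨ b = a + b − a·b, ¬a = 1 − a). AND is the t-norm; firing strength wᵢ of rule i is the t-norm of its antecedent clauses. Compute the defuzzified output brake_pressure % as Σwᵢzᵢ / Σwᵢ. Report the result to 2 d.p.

29.51

R1 (z=60.4): ¬dry=1−0.64=0.36, slow=0.73, none=0.86; AND[a·b] → w = 0.2260
R2 (z=14.0): wet=0.66, slight=0.07; AND[a·b] → w = 0.0462
R3 (z=11.2): wet=0.66, ¬severe=1−0.29=0.71, slow=0.73; AND[a·b] → w = 0.3421
Weighted average = (0.2260·60.4 + 0.0462·14.0 + 0.3421·11.2) / (0.2260 + 0.0462 + 0.3421)
  = 18.1290 / 0.6143 = 29.51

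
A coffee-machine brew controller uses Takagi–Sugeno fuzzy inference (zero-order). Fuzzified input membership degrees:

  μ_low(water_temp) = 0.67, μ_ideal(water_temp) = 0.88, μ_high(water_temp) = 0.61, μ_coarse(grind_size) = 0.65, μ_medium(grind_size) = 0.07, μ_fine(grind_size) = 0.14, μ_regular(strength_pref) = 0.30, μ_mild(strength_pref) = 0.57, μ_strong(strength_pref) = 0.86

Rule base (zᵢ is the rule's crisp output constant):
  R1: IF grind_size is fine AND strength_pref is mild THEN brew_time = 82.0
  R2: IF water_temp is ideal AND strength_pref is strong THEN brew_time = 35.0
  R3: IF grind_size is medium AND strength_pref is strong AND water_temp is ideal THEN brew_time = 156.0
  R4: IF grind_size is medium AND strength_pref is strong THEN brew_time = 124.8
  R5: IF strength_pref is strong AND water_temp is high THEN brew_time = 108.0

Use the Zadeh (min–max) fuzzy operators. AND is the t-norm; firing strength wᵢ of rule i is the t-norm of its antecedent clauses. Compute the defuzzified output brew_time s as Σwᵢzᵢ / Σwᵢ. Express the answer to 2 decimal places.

R1 (z=82.0): fine=0.14, mild=0.57; AND[min(a, b)] → w = 0.14
R2 (z=35.0): ideal=0.88, strong=0.86; AND[min(a, b)] → w = 0.86
R3 (z=156.0): medium=0.07, strong=0.86, ideal=0.88; AND[min(a, b)] → w = 0.07
R4 (z=124.8): medium=0.07, strong=0.86; AND[min(a, b)] → w = 0.07
R5 (z=108.0): strong=0.86, high=0.61; AND[min(a, b)] → w = 0.61
Weighted average = (0.14·82.0 + 0.86·35.0 + 0.07·156.0 + 0.07·124.8 + 0.61·108.0) / (0.14 + 0.86 + 0.07 + 0.07 + 0.61)
  = 127.1160 / 1.7500 = 72.64

72.64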